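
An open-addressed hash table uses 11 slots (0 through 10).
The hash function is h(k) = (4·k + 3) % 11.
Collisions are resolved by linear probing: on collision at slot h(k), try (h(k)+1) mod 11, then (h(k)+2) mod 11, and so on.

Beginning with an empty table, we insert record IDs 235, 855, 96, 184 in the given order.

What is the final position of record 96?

235 hashes to 8; slot 8 is free -> place at 8.
855 hashes to 2; slot 2 is free -> place at 2.
96 hashes to 2; 2 taken -> place at 3.
184 hashes to 2; 2,3 taken -> place at 4.
Table: [., ., 855, 96, 184, ., ., ., 235, ., .]

3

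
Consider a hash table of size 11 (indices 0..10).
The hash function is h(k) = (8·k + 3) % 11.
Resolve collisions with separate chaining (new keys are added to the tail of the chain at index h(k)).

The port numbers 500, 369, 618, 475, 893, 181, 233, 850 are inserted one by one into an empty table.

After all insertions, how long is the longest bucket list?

Insert 500: h=10, bucket 10 empty -> new chain.
Insert 369: h=7, bucket 7 empty -> new chain.
Insert 618: h=8, bucket 8 empty -> new chain.
Insert 475: h=8, bucket 8 nonempty -> append to chain.
Insert 893: h=8, bucket 8 nonempty -> append to chain.
Insert 181: h=10, bucket 10 nonempty -> append to chain.
Insert 233: h=8, bucket 8 nonempty -> append to chain.
Insert 850: h=5, bucket 5 empty -> new chain.
Final buckets:
0: .
1: .
2: .
3: .
4: .
5: 850
6: .
7: 369
8: 618 -> 475 -> 893 -> 233
9: .
10: 500 -> 181

4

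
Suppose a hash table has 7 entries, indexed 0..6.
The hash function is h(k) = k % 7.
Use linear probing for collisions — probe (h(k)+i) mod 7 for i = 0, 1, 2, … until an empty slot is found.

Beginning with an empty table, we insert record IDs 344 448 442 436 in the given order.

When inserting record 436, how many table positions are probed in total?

344: h=1 → slot 1
448: h=0 → slot 0
442: h=1, probe 1,2 → slot 2
436: h=2, probe 2,3 → slot 3
Table: [448, 344, 442, 436, _, _, _]

2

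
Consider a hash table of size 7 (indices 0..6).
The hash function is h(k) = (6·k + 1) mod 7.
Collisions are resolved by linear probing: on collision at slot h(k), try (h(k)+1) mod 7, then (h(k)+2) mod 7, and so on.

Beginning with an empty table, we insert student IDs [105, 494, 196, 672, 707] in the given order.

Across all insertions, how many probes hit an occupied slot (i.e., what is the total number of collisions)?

7

105 hashes to 1; slot 1 is free → place at 1.
494 hashes to 4; slot 4 is free → place at 4.
196 hashes to 1; 1 taken → place at 2.
672 hashes to 1; 1,2 taken → place at 3.
707 hashes to 1; 1,2,3,4 taken → place at 5.
Table: [∅, 105, 196, 672, 494, 707, ∅]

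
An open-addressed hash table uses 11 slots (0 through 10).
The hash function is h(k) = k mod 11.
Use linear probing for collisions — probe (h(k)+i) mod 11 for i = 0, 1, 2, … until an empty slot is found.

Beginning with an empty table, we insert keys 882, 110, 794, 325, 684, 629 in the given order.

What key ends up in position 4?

882: h=2 → slot 2
110: h=0 → slot 0
794: h=2, probe 2,3 → slot 3
325: h=6 → slot 6
684: h=2, probe 2,3,4 → slot 4
629: h=2, probe 2,3,4,5 → slot 5
Table: [110, ∅, 882, 794, 684, 629, 325, ∅, ∅, ∅, ∅]

684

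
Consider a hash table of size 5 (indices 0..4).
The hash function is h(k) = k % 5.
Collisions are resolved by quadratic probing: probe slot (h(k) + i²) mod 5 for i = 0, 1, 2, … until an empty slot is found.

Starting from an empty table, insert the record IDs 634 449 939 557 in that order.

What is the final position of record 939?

3

634: h=4 → slot 4
449: h=4, probe 4,0 → slot 0
939: h=4, probe 4,0,3 → slot 3
557: h=2 → slot 2
Table: [449, _, 557, 939, 634]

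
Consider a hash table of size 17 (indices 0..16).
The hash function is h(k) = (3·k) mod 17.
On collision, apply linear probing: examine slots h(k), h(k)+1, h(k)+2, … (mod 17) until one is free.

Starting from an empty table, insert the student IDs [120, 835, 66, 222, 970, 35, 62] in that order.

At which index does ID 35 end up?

120 hashes to 3; slot 3 is free => place at 3.
835 hashes to 6; slot 6 is free => place at 6.
66 hashes to 11; slot 11 is free => place at 11.
222 hashes to 3; 3 taken => place at 4.
970 hashes to 3; 3,4 taken => place at 5.
35 hashes to 3; 3,4,5,6 taken => place at 7.
62 hashes to 16; slot 16 is free => place at 16.
Table: [., ., ., 120, 222, 970, 835, 35, ., ., ., 66, ., ., ., ., 62]

7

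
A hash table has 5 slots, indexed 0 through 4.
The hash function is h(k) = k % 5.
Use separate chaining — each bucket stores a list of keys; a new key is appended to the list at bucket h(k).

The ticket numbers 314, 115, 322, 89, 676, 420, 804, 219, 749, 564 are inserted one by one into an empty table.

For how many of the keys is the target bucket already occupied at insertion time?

314 → bucket 4
115 → bucket 0
322 → bucket 2
89 → bucket 4 (collision)
676 → bucket 1
420 → bucket 0 (collision)
804 → bucket 4 (collision)
219 → bucket 4 (collision)
749 → bucket 4 (collision)
564 → bucket 4 (collision)
Final buckets:
0: 115 -> 420
1: 676
2: 322
3: ∅
4: 314 -> 89 -> 804 -> 219 -> 749 -> 564

6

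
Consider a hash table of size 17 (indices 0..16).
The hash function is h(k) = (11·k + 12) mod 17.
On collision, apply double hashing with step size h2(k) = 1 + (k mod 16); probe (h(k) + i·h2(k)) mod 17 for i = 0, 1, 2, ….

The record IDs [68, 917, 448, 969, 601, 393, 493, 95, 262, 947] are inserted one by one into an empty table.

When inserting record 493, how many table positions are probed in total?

68 hashes to 12; slot 12 is free => place at 12.
917 hashes to 1; slot 1 is free => place at 1.
448 hashes to 10; slot 10 is free => place at 10.
969 hashes to 12, h2=10; 12 taken => place at 5.
601 hashes to 10, h2=10; 10 taken => place at 3.
393 hashes to 0; slot 0 is free => place at 0.
493 hashes to 12, h2=14; 12 taken => place at 9.
95 hashes to 3, h2=16; 3 taken => place at 2.
262 hashes to 4; slot 4 is free => place at 4.
947 hashes to 8; slot 8 is free => place at 8.
Table: [393, 917, 95, 601, 262, 969, _, _, 947, 493, 448, _, 68, _, _, _, _]

2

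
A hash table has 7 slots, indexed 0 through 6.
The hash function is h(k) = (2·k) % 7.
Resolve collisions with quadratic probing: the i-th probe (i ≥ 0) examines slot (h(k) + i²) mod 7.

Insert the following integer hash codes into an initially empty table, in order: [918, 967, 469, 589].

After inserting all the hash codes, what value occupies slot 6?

Insert 918: h=2, slot 2 empty → index 2.
Insert 967: h=2, slot 2 occupied → index 3.
Insert 469: h=0, slot 0 empty → index 0.
Insert 589: h=2, slots 2,3 occupied → index 6.
Table: [469, _, 918, 967, _, _, 589]

589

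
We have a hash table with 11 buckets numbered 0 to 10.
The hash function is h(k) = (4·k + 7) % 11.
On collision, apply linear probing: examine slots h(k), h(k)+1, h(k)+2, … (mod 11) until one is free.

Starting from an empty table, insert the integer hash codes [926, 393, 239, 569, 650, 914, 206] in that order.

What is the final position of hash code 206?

9

Insert 926: h=4, slot 4 empty => index 4.
Insert 393: h=6, slot 6 empty => index 6.
Insert 239: h=6, slot 6 occupied => index 7.
Insert 569: h=6, slots 6,7 occupied => index 8.
Insert 650: h=0, slot 0 empty => index 0.
Insert 914: h=0, slot 0 occupied => index 1.
Insert 206: h=6, slots 6,7,8 occupied => index 9.
Table: [650, 914, ., ., 926, ., 393, 239, 569, 206, .]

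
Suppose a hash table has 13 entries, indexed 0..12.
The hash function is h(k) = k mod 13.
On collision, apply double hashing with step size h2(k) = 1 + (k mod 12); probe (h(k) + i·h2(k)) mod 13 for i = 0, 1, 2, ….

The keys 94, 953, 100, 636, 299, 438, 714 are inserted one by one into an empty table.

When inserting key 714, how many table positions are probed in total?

94 hashes to 3; slot 3 is free => place at 3.
953 hashes to 4; slot 4 is free => place at 4.
100 hashes to 9; slot 9 is free => place at 9.
636 hashes to 12; slot 12 is free => place at 12.
299 hashes to 0; slot 0 is free => place at 0.
438 hashes to 9, h2=7; 9,3 taken => place at 10.
714 hashes to 12, h2=7; 12 taken => place at 6.
Table: [299, -, -, 94, 953, -, 714, -, -, 100, 438, -, 636]

2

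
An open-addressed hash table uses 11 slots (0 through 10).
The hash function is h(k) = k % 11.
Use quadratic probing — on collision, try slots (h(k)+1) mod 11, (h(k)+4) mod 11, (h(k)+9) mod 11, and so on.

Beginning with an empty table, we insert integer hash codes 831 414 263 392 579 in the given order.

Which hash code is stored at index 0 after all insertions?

831: h=6 => slot 6
414: h=7 => slot 7
263: h=10 => slot 10
392: h=7, probe 7,8 => slot 8
579: h=7, probe 7,8,0 => slot 0
Table: [579, ., ., ., ., ., 831, 414, 392, ., 263]

579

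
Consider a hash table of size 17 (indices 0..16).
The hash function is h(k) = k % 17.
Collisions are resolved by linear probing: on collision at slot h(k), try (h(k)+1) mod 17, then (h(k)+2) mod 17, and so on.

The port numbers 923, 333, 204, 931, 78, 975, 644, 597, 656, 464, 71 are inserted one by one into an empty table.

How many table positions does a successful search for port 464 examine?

3

923 hashes to 5; slot 5 is free → place at 5.
333 hashes to 10; slot 10 is free → place at 10.
204 hashes to 0; slot 0 is free → place at 0.
931 hashes to 13; slot 13 is free → place at 13.
78 hashes to 10; 10 taken → place at 11.
975 hashes to 6; slot 6 is free → place at 6.
644 hashes to 15; slot 15 is free → place at 15.
597 hashes to 2; slot 2 is free → place at 2.
656 hashes to 10; 10,11 taken → place at 12.
464 hashes to 5; 5,6 taken → place at 7.
71 hashes to 3; slot 3 is free → place at 3.
Table: [204, _, 597, 71, _, 923, 975, 464, _, _, 333, 78, 656, 931, _, 644, _]
Lookup 464: h=5, probe 5,6,7 → found at 7.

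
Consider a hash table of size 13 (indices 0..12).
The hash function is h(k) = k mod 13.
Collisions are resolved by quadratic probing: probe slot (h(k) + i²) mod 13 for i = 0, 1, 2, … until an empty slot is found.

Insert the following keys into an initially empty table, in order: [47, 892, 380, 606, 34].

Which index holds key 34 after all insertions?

47 hashes to 8; slot 8 is free -> place at 8.
892 hashes to 8; 8 taken -> place at 9.
380 hashes to 3; slot 3 is free -> place at 3.
606 hashes to 8; 8,9 taken -> place at 12.
34 hashes to 8; 8,9,12 taken -> place at 4.
Table: [_, _, _, 380, 34, _, _, _, 47, 892, _, _, 606]

4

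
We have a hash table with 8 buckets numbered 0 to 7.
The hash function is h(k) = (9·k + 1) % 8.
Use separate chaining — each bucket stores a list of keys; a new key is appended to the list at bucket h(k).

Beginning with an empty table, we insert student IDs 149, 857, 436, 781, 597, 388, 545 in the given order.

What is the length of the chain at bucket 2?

149 -> bucket 6
857 -> bucket 2
436 -> bucket 5
781 -> bucket 6 (collision)
597 -> bucket 6 (collision)
388 -> bucket 5 (collision)
545 -> bucket 2 (collision)
Final buckets:
0: —
1: —
2: 857 -> 545
3: —
4: —
5: 436 -> 388
6: 149 -> 781 -> 597
7: —

2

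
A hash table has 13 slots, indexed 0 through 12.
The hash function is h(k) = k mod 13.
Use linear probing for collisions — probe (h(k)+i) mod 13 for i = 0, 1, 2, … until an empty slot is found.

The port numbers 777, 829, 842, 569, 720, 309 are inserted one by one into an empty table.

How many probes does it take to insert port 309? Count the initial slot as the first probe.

5

Insert 777: h=10, slot 10 empty => index 10.
Insert 829: h=10, slot 10 occupied => index 11.
Insert 842: h=10, slots 10,11 occupied => index 12.
Insert 569: h=10, slots 10,11,12 occupied => index 0.
Insert 720: h=5, slot 5 empty => index 5.
Insert 309: h=10, slots 10,11,12,0 occupied => index 1.
Table: [569, 309, —, —, —, 720, —, —, —, —, 777, 829, 842]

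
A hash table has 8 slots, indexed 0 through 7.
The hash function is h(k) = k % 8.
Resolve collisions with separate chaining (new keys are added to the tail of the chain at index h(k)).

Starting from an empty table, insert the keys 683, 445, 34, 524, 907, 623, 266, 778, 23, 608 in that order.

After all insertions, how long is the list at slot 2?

3

683 -> bucket 3
445 -> bucket 5
34 -> bucket 2
524 -> bucket 4
907 -> bucket 3 (collision)
623 -> bucket 7
266 -> bucket 2 (collision)
778 -> bucket 2 (collision)
23 -> bucket 7 (collision)
608 -> bucket 0
Final buckets:
0: 608
1: _
2: 34 -> 266 -> 778
3: 683 -> 907
4: 524
5: 445
6: _
7: 623 -> 23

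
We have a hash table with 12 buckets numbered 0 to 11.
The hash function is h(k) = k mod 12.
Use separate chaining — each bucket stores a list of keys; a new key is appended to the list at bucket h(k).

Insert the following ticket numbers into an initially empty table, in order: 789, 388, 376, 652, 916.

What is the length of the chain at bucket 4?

4

789 -> bucket 9
388 -> bucket 4
376 -> bucket 4 (collision)
652 -> bucket 4 (collision)
916 -> bucket 4 (collision)
Final buckets:
0: —
1: —
2: —
3: —
4: 388 -> 376 -> 652 -> 916
5: —
6: —
7: —
8: —
9: 789
10: —
11: —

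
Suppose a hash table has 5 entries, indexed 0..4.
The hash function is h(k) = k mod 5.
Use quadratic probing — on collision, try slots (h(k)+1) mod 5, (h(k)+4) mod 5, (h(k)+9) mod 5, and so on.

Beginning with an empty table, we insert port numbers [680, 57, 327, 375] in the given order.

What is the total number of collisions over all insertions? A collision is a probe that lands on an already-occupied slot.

2

Insert 680: h=0, slot 0 empty -> index 0.
Insert 57: h=2, slot 2 empty -> index 2.
Insert 327: h=2, slot 2 occupied -> index 3.
Insert 375: h=0, slot 0 occupied -> index 1.
Table: [680, 375, 57, 327, —]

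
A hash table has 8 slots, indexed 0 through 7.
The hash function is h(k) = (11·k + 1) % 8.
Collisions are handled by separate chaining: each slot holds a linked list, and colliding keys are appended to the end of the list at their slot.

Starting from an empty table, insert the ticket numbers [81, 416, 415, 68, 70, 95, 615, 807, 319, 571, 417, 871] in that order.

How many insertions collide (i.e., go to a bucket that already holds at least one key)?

6

81 → bucket 4
416 → bucket 1
415 → bucket 6
68 → bucket 5
70 → bucket 3
95 → bucket 6 (collision)
615 → bucket 6 (collision)
807 → bucket 6 (collision)
319 → bucket 6 (collision)
571 → bucket 2
417 → bucket 4 (collision)
871 → bucket 6 (collision)
Final buckets:
0: _
1: 416
2: 571
3: 70
4: 81 -> 417
5: 68
6: 415 -> 95 -> 615 -> 807 -> 319 -> 871
7: _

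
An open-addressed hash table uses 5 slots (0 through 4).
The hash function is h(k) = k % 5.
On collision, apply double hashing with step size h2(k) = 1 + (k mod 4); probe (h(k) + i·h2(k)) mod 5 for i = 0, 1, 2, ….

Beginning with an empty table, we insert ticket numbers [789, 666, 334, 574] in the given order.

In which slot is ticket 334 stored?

Insert 789: h=4, slot 4 empty → index 4.
Insert 666: h=1, slot 1 empty → index 1.
Insert 334: h=4, h2=3, slot 4 occupied → index 2.
Insert 574: h=4, h2=3, slots 4,2 occupied → index 0.
Table: [574, 666, 334, ., 789]

2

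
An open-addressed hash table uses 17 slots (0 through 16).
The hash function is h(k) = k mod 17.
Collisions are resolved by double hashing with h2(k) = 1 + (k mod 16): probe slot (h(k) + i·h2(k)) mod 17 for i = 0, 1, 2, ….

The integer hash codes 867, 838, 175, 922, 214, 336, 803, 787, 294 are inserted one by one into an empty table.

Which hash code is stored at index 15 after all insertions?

922

Insert 867: h=0, slot 0 empty → index 0.
Insert 838: h=5, slot 5 empty → index 5.
Insert 175: h=5, h2=16, slot 5 occupied → index 4.
Insert 922: h=4, h2=11, slot 4 occupied → index 15.
Insert 214: h=10, slot 10 empty → index 10.
Insert 336: h=13, slot 13 empty → index 13.
Insert 803: h=4, h2=4, slot 4 occupied → index 8.
Insert 787: h=5, h2=4, slot 5 occupied → index 9.
Insert 294: h=5, h2=7, slot 5 occupied → index 12.
Table: [867, _, _, _, 175, 838, _, _, 803, 787, 214, _, 294, 336, _, 922, _]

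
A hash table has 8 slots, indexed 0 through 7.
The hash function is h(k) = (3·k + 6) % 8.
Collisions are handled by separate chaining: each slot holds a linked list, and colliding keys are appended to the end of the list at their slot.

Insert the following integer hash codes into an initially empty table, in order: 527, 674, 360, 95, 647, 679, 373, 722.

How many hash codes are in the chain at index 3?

4

527 → bucket 3
674 → bucket 4
360 → bucket 6
95 → bucket 3 (collision)
647 → bucket 3 (collision)
679 → bucket 3 (collision)
373 → bucket 5
722 → bucket 4 (collision)
Final buckets:
0: ∅
1: ∅
2: ∅
3: 527 -> 95 -> 647 -> 679
4: 674 -> 722
5: 373
6: 360
7: ∅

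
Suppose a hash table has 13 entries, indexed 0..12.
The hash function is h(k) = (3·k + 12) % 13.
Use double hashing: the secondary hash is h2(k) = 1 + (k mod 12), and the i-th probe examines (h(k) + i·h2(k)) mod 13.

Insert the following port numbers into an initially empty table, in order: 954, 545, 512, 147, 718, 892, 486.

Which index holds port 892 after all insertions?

954: h=1 -> slot 1
545: h=9 -> slot 9
512: h=1, h2=9, probe 1,10 -> slot 10
147: h=11 -> slot 11
718: h=8 -> slot 8
892: h=10, h2=5, probe 10,2 -> slot 2
486: h=1, h2=7, probe 1,8,2,9,3 -> slot 3
Table: [_, 954, 892, 486, _, _, _, _, 718, 545, 512, 147, _]

2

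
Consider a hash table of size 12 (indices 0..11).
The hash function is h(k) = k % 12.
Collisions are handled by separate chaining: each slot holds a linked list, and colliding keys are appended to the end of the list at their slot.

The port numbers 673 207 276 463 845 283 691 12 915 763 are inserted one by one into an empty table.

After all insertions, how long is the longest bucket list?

4

673 → bucket 1
207 → bucket 3
276 → bucket 0
463 → bucket 7
845 → bucket 5
283 → bucket 7 (collision)
691 → bucket 7 (collision)
12 → bucket 0 (collision)
915 → bucket 3 (collision)
763 → bucket 7 (collision)
Final buckets:
0: 276 -> 12
1: 673
2: -
3: 207 -> 915
4: -
5: 845
6: -
7: 463 -> 283 -> 691 -> 763
8: -
9: -
10: -
11: -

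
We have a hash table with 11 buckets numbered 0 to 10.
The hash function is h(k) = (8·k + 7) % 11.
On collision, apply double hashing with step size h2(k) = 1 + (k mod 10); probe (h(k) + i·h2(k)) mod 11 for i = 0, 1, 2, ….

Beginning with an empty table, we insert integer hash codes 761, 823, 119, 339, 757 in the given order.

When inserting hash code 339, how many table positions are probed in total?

4

Insert 761: h=1, slot 1 empty -> index 1.
Insert 823: h=2, slot 2 empty -> index 2.
Insert 119: h=2, h2=10, slots 2,1 occupied -> index 0.
Insert 339: h=2, h2=10, slots 2,1,0 occupied -> index 10.
Insert 757: h=2, h2=8, slots 2,10 occupied -> index 7.
Table: [119, 761, 823, ., ., ., ., 757, ., ., 339]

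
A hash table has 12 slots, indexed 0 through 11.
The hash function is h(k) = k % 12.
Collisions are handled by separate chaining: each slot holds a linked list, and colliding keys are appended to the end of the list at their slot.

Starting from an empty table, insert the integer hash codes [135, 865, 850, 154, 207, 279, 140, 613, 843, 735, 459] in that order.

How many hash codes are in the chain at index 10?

2

135 → bucket 3
865 → bucket 1
850 → bucket 10
154 → bucket 10 (collision)
207 → bucket 3 (collision)
279 → bucket 3 (collision)
140 → bucket 8
613 → bucket 1 (collision)
843 → bucket 3 (collision)
735 → bucket 3 (collision)
459 → bucket 3 (collision)
Final buckets:
0: —
1: 865 -> 613
2: —
3: 135 -> 207 -> 279 -> 843 -> 735 -> 459
4: —
5: —
6: —
7: —
8: 140
9: —
10: 850 -> 154
11: —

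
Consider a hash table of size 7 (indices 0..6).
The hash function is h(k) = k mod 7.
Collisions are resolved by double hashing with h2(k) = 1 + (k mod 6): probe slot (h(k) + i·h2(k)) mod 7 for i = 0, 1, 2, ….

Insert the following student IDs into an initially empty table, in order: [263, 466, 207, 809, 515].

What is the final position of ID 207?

263: h=4 => slot 4
466: h=4, h2=5, probe 4,2 => slot 2
207: h=4, h2=4, probe 4,1 => slot 1
809: h=4, h2=6, probe 4,3 => slot 3
515: h=4, h2=6, probe 4,3,2,1,0 => slot 0
Table: [515, 207, 466, 809, 263, —, —]

1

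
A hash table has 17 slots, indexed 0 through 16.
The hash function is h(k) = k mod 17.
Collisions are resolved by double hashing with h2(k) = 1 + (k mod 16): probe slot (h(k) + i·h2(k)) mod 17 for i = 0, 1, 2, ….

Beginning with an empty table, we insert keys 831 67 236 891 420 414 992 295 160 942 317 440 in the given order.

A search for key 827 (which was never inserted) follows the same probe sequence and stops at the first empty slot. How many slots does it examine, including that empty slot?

3

831 hashes to 15; slot 15 is free → place at 15.
67 hashes to 16; slot 16 is free → place at 16.
236 hashes to 15, h2=13; 15 taken → place at 11.
891 hashes to 7; slot 7 is free → place at 7.
420 hashes to 12; slot 12 is free → place at 12.
414 hashes to 6; slot 6 is free → place at 6.
992 hashes to 6, h2=1; 6,7 taken → place at 8.
295 hashes to 6, h2=8; 6 taken → place at 14.
160 hashes to 7, h2=1; 7,8 taken → place at 9.
942 hashes to 7, h2=15; 7 taken → place at 5.
317 hashes to 11, h2=14; 11,8,5 taken → place at 2.
440 hashes to 15, h2=9; 15,7,16,8 taken → place at 0.
Table: [440, —, 317, —, —, 942, 414, 891, 992, 160, —, 236, 420, —, 295, 831, 67]
Lookup 827: h=11, h2=12, probe 11,6,1 → slot 1 empty, not found.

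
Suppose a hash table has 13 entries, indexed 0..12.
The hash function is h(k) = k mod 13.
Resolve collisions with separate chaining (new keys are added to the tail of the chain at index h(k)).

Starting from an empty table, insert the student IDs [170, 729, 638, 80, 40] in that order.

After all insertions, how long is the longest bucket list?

170 -> bucket 1
729 -> bucket 1 (collision)
638 -> bucket 1 (collision)
80 -> bucket 2
40 -> bucket 1 (collision)
Final buckets:
0: —
1: 170 -> 729 -> 638 -> 40
2: 80
3: —
4: —
5: —
6: —
7: —
8: —
9: —
10: —
11: —
12: —

4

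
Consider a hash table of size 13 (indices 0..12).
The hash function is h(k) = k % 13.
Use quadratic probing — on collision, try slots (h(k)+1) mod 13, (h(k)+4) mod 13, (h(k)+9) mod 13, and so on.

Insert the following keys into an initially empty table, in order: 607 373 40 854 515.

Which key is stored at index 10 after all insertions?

Insert 607: h=9, slot 9 empty => index 9.
Insert 373: h=9, slot 9 occupied => index 10.
Insert 40: h=1, slot 1 empty => index 1.
Insert 854: h=9, slots 9,10 occupied => index 0.
Insert 515: h=8, slot 8 empty => index 8.
Table: [854, 40, _, _, _, _, _, _, 515, 607, 373, _, _]

373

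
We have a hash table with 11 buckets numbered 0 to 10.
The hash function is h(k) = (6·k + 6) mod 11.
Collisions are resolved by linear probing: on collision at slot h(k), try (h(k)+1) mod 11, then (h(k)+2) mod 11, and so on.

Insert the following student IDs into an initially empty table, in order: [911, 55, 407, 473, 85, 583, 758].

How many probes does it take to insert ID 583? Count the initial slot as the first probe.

4

911: h=5 -> slot 5
55: h=6 -> slot 6
407: h=6, probe 6,7 -> slot 7
473: h=6, probe 6,7,8 -> slot 8
85: h=10 -> slot 10
583: h=6, probe 6,7,8,9 -> slot 9
758: h=0 -> slot 0
Table: [758, _, _, _, _, 911, 55, 407, 473, 583, 85]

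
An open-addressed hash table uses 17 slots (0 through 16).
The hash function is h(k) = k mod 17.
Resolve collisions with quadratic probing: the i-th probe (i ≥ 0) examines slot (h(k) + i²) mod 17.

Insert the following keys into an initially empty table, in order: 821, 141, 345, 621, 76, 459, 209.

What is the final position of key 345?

Insert 821: h=5, slot 5 empty → index 5.
Insert 141: h=5, slot 5 occupied → index 6.
Insert 345: h=5, slots 5,6 occupied → index 9.
Insert 621: h=9, slot 9 occupied → index 10.
Insert 76: h=8, slot 8 empty → index 8.
Insert 459: h=0, slot 0 empty → index 0.
Insert 209: h=5, slots 5,6,9 occupied → index 14.
Table: [459, —, —, —, —, 821, 141, —, 76, 345, 621, —, —, —, 209, —, —]

9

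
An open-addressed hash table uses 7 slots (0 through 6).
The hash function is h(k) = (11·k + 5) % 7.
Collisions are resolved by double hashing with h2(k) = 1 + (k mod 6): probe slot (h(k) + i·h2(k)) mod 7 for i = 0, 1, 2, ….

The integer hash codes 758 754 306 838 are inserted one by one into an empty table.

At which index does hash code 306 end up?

Insert 758: h=6, slot 6 empty → index 6.
Insert 754: h=4, slot 4 empty → index 4.
Insert 306: h=4, h2=1, slot 4 occupied → index 5.
Insert 838: h=4, h2=5, slot 4 occupied → index 2.
Table: [_, _, 838, _, 754, 306, 758]

5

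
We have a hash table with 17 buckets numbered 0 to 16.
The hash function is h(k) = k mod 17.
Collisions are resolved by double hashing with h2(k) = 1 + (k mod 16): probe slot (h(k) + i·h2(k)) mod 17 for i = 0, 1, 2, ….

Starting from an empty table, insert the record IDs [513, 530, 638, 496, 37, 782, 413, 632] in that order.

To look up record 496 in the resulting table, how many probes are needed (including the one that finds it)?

2

513: h=3 → slot 3
530: h=3, h2=3, probe 3,6 → slot 6
638: h=9 → slot 9
496: h=3, h2=1, probe 3,4 → slot 4
37: h=3, h2=6, probe 3,9,15 → slot 15
782: h=0 → slot 0
413: h=5 → slot 5
632: h=3, h2=9, probe 3,12 → slot 12
Table: [782, ., ., 513, 496, 413, 530, ., ., 638, ., ., 632, ., ., 37, .]
Lookup 496: h=3, h2=1, probe 3,4 → found at 4.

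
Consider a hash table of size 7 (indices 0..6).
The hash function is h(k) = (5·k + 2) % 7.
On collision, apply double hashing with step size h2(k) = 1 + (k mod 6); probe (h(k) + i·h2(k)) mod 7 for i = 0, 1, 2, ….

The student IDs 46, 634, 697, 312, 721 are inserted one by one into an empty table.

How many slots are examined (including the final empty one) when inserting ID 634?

Insert 46: h=1, slot 1 empty => index 1.
Insert 634: h=1, h2=5, slot 1 occupied => index 6.
Insert 697: h=1, h2=2, slot 1 occupied => index 3.
Insert 312: h=1, h2=1, slot 1 occupied => index 2.
Insert 721: h=2, h2=2, slot 2 occupied => index 4.
Table: [∅, 46, 312, 697, 721, ∅, 634]

2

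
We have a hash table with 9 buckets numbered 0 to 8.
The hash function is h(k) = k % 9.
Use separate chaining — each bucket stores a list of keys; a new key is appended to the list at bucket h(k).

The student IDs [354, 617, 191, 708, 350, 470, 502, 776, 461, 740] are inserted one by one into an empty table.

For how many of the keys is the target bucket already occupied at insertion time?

Insert 354: h=3, bucket 3 empty -> new chain.
Insert 617: h=5, bucket 5 empty -> new chain.
Insert 191: h=2, bucket 2 empty -> new chain.
Insert 708: h=6, bucket 6 empty -> new chain.
Insert 350: h=8, bucket 8 empty -> new chain.
Insert 470: h=2, bucket 2 nonempty -> append to chain.
Insert 502: h=7, bucket 7 empty -> new chain.
Insert 776: h=2, bucket 2 nonempty -> append to chain.
Insert 461: h=2, bucket 2 nonempty -> append to chain.
Insert 740: h=2, bucket 2 nonempty -> append to chain.
Final buckets:
0: .
1: .
2: 191 -> 470 -> 776 -> 461 -> 740
3: 354
4: .
5: 617
6: 708
7: 502
8: 350

4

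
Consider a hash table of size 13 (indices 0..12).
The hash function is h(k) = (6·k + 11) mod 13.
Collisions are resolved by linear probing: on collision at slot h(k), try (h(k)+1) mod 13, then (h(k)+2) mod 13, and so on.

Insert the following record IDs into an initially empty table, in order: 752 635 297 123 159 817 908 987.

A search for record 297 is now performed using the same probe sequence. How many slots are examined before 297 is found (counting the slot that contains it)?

3

752: h=12 -> slot 12
635: h=12, probe 12,0 -> slot 0
297: h=12, probe 12,0,1 -> slot 1
123: h=8 -> slot 8
159: h=3 -> slot 3
817: h=12, probe 12,0,1,2 -> slot 2
908: h=12, probe 12,0,1,2,3,4 -> slot 4
987: h=5 -> slot 5
Table: [635, 297, 817, 159, 908, 987, -, -, 123, -, -, -, 752]
Lookup 297: h=12, probe 12,0,1 → found at 1.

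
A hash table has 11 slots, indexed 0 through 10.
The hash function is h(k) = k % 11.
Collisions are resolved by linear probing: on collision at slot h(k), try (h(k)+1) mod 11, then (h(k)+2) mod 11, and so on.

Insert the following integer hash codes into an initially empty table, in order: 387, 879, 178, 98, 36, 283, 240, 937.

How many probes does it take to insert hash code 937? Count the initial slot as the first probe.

4

387: h=2 -> slot 2
879: h=10 -> slot 10
178: h=2, probe 2,3 -> slot 3
98: h=10, probe 10,0 -> slot 0
36: h=3, probe 3,4 -> slot 4
283: h=8 -> slot 8
240: h=9 -> slot 9
937: h=2, probe 2,3,4,5 -> slot 5
Table: [98, ∅, 387, 178, 36, 937, ∅, ∅, 283, 240, 879]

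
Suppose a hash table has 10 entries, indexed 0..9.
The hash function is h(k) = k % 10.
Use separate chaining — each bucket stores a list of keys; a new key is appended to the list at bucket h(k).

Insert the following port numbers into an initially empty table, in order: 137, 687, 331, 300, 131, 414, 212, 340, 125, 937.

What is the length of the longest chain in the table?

137 → bucket 7
687 → bucket 7 (collision)
331 → bucket 1
300 → bucket 0
131 → bucket 1 (collision)
414 → bucket 4
212 → bucket 2
340 → bucket 0 (collision)
125 → bucket 5
937 → bucket 7 (collision)
Final buckets:
0: 300 -> 340
1: 331 -> 131
2: 212
3: .
4: 414
5: 125
6: .
7: 137 -> 687 -> 937
8: .
9: .

3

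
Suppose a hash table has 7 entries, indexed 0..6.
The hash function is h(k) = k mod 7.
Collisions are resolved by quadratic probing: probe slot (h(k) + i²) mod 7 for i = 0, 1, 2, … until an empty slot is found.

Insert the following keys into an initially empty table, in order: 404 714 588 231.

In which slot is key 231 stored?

4

404: h=5 -> slot 5
714: h=0 -> slot 0
588: h=0, probe 0,1 -> slot 1
231: h=0, probe 0,1,4 -> slot 4
Table: [714, 588, —, —, 231, 404, —]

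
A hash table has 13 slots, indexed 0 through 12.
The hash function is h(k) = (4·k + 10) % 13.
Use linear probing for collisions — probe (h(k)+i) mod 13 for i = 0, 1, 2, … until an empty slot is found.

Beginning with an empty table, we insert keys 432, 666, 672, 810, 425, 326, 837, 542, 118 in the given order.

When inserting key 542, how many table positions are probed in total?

432: h=9 => slot 9
666: h=9, probe 9,10 => slot 10
672: h=7 => slot 7
810: h=0 => slot 0
425: h=7, probe 7,8 => slot 8
326: h=1 => slot 1
837: h=4 => slot 4
542: h=7, probe 7,8,9,10,11 => slot 11
118: h=1, probe 1,2 => slot 2
Table: [810, 326, 118, —, 837, —, —, 672, 425, 432, 666, 542, —]

5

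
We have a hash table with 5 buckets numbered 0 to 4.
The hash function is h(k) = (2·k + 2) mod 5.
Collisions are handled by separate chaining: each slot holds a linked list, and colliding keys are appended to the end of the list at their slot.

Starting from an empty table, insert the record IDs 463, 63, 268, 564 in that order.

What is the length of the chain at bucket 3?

463 → bucket 3
63 → bucket 3 (collision)
268 → bucket 3 (collision)
564 → bucket 0
Final buckets:
0: 564
1: -
2: -
3: 463 -> 63 -> 268
4: -

3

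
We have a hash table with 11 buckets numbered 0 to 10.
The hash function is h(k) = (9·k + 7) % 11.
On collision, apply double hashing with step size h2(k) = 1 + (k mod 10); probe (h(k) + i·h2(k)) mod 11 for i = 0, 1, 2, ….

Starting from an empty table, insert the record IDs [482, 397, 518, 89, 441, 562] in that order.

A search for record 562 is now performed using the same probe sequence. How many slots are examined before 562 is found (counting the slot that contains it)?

2

Insert 482: h=0, slot 0 empty => index 0.
Insert 397: h=5, slot 5 empty => index 5.
Insert 518: h=5, h2=9, slot 5 occupied => index 3.
Insert 89: h=5, h2=10, slot 5 occupied => index 4.
Insert 441: h=5, h2=2, slot 5 occupied => index 7.
Insert 562: h=5, h2=3, slot 5 occupied => index 8.
Table: [482, —, —, 518, 89, 397, —, 441, 562, —, —]
Lookup 562: h=5, h2=3, probe 5,8 → found at 8.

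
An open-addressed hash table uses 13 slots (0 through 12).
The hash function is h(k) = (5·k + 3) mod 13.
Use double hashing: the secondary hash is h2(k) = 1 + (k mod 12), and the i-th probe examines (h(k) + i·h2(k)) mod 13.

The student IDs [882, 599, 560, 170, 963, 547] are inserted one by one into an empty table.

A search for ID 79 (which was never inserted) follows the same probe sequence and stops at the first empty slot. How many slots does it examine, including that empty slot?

882 hashes to 6; slot 6 is free -> place at 6.
599 hashes to 8; slot 8 is free -> place at 8.
560 hashes to 8, h2=9; 8 taken -> place at 4.
170 hashes to 8, h2=3; 8 taken -> place at 11.
963 hashes to 8, h2=4; 8 taken -> place at 12.
547 hashes to 8, h2=8; 8 taken -> place at 3.
Table: [∅, ∅, ∅, 547, 560, ∅, 882, ∅, 599, ∅, ∅, 170, 963]
Lookup 79: h=8, h2=8, probe 8,3,11,6,1 → slot 1 empty, not found.

5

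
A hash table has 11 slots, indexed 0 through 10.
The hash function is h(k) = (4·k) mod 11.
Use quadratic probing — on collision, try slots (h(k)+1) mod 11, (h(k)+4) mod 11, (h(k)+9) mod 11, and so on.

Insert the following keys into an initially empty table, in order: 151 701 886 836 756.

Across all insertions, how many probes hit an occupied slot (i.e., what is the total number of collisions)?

Insert 151: h=10, slot 10 empty => index 10.
Insert 701: h=10, slot 10 occupied => index 0.
Insert 886: h=2, slot 2 empty => index 2.
Insert 836: h=0, slot 0 occupied => index 1.
Insert 756: h=10, slots 10,0 occupied => index 3.
Table: [701, 836, 886, 756, _, _, _, _, _, _, 151]

4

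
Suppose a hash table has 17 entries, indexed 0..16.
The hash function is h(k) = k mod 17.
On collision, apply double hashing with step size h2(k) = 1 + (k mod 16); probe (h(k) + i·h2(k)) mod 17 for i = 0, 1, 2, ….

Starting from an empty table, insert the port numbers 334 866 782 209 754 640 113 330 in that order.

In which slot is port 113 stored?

334: h=11 → slot 11
866: h=16 → slot 16
782: h=0 → slot 0
209: h=5 → slot 5
754: h=6 → slot 6
640: h=11, h2=1, probe 11,12 → slot 12
113: h=11, h2=2, probe 11,13 → slot 13
330: h=7 → slot 7
Table: [782, _, _, _, _, 209, 754, 330, _, _, _, 334, 640, 113, _, _, 866]

13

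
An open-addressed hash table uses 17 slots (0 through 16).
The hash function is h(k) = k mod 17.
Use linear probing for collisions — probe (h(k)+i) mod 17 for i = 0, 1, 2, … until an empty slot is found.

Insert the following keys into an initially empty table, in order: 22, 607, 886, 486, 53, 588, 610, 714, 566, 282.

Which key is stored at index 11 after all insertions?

588

22: h=5 => slot 5
607: h=12 => slot 12
886: h=2 => slot 2
486: h=10 => slot 10
53: h=2, probe 2,3 => slot 3
588: h=10, probe 10,11 => slot 11
610: h=15 => slot 15
714: h=0 => slot 0
566: h=5, probe 5,6 => slot 6
282: h=10, probe 10,11,12,13 => slot 13
Table: [714, _, 886, 53, _, 22, 566, _, _, _, 486, 588, 607, 282, _, 610, _]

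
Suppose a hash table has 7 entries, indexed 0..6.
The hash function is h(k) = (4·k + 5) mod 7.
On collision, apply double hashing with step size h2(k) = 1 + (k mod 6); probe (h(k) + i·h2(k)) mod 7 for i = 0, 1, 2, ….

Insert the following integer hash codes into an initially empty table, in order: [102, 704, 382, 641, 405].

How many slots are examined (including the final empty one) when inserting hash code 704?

2

Insert 102: h=0, slot 0 empty => index 0.
Insert 704: h=0, h2=3, slot 0 occupied => index 3.
Insert 382: h=0, h2=5, slot 0 occupied => index 5.
Insert 641: h=0, h2=6, slot 0 occupied => index 6.
Insert 405: h=1, slot 1 empty => index 1.
Table: [102, 405, -, 704, -, 382, 641]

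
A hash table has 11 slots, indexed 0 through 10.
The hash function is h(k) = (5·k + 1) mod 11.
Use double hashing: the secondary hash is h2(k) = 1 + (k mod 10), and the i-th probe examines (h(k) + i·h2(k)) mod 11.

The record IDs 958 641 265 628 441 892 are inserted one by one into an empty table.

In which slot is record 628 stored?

958 hashes to 6; slot 6 is free → place at 6.
641 hashes to 5; slot 5 is free → place at 5.
265 hashes to 6, h2=6; 6 taken → place at 1.
628 hashes to 6, h2=9; 6 taken → place at 4.
441 hashes to 6, h2=2; 6 taken → place at 8.
892 hashes to 6, h2=3; 6 taken → place at 9.
Table: [., 265, ., ., 628, 641, 958, ., 441, 892, .]

4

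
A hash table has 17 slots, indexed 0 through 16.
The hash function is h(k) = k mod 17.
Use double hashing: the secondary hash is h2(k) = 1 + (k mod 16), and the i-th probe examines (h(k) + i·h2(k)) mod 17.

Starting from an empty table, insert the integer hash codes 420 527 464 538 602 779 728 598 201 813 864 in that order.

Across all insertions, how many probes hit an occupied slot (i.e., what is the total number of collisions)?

7

420 hashes to 12; slot 12 is free → place at 12.
527 hashes to 0; slot 0 is free → place at 0.
464 hashes to 5; slot 5 is free → place at 5.
538 hashes to 11; slot 11 is free → place at 11.
602 hashes to 7; slot 7 is free → place at 7.
779 hashes to 14; slot 14 is free → place at 14.
728 hashes to 14, h2=9; 14 taken → place at 6.
598 hashes to 3; slot 3 is free → place at 3.
201 hashes to 14, h2=10; 14,7,0 taken → place at 10.
813 hashes to 14, h2=14; 14,11 taken → place at 8.
864 hashes to 14, h2=1; 14 taken → place at 15.
Table: [527, -, -, 598, -, 464, 728, 602, 813, -, 201, 538, 420, -, 779, 864, -]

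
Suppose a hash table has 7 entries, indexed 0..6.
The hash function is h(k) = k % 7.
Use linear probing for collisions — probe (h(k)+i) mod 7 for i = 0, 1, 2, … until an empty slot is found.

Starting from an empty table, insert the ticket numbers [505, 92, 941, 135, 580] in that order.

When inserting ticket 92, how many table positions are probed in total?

505: h=1 => slot 1
92: h=1, probe 1,2 => slot 2
941: h=3 => slot 3
135: h=2, probe 2,3,4 => slot 4
580: h=6 => slot 6
Table: [_, 505, 92, 941, 135, _, 580]

2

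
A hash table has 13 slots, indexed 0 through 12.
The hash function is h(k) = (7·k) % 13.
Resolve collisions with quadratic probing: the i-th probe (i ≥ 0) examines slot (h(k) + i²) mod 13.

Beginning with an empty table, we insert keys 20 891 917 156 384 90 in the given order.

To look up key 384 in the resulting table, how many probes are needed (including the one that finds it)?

Insert 20: h=10, slot 10 empty → index 10.
Insert 891: h=10, slot 10 occupied → index 11.
Insert 917: h=10, slots 10,11 occupied → index 1.
Insert 156: h=0, slot 0 empty → index 0.
Insert 384: h=10, slots 10,11,1 occupied → index 6.
Insert 90: h=6, slot 6 occupied → index 7.
Table: [156, 917, ∅, ∅, ∅, ∅, 384, 90, ∅, ∅, 20, 891, ∅]
Lookup 384: h=10, probe 10,11,1,6 → found at 6.

4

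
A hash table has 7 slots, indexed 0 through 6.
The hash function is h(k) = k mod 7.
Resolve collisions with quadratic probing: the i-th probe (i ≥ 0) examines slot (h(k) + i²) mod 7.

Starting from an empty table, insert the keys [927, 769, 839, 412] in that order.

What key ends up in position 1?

412

927: h=3 => slot 3
769: h=6 => slot 6
839: h=6, probe 6,0 => slot 0
412: h=6, probe 6,0,3,1 => slot 1
Table: [839, 412, —, 927, —, —, 769]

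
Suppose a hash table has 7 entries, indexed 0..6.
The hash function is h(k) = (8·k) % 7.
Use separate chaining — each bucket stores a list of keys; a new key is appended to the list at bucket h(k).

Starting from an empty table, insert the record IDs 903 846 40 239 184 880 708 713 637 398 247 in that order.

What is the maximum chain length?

Insert 903: h=0, bucket 0 empty -> new chain.
Insert 846: h=6, bucket 6 empty -> new chain.
Insert 40: h=5, bucket 5 empty -> new chain.
Insert 239: h=1, bucket 1 empty -> new chain.
Insert 184: h=2, bucket 2 empty -> new chain.
Insert 880: h=5, bucket 5 nonempty -> append to chain.
Insert 708: h=1, bucket 1 nonempty -> append to chain.
Insert 713: h=6, bucket 6 nonempty -> append to chain.
Insert 637: h=0, bucket 0 nonempty -> append to chain.
Insert 398: h=6, bucket 6 nonempty -> append to chain.
Insert 247: h=2, bucket 2 nonempty -> append to chain.
Final buckets:
0: 903 -> 637
1: 239 -> 708
2: 184 -> 247
3: .
4: .
5: 40 -> 880
6: 846 -> 713 -> 398

3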